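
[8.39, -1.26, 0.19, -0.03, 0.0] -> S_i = 8.39*(-0.15)^i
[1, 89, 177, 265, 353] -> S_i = 1 + 88*i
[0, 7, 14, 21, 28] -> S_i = 0 + 7*i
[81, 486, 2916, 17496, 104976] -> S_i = 81*6^i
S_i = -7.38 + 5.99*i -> [-7.38, -1.39, 4.6, 10.59, 16.58]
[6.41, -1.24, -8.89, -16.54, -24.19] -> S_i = 6.41 + -7.65*i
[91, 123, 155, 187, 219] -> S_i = 91 + 32*i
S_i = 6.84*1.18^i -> [6.84, 8.07, 9.52, 11.24, 13.26]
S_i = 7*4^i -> [7, 28, 112, 448, 1792]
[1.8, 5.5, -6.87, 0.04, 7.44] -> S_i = Random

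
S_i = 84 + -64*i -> [84, 20, -44, -108, -172]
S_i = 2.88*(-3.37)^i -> [2.88, -9.71, 32.71, -110.23, 371.46]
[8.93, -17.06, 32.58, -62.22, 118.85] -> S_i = 8.93*(-1.91)^i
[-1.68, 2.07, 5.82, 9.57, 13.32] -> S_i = -1.68 + 3.75*i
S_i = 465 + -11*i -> [465, 454, 443, 432, 421]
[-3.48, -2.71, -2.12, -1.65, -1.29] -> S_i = -3.48*0.78^i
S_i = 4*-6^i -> [4, -24, 144, -864, 5184]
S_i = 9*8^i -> [9, 72, 576, 4608, 36864]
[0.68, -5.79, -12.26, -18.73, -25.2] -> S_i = 0.68 + -6.47*i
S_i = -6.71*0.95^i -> [-6.71, -6.37, -6.06, -5.75, -5.47]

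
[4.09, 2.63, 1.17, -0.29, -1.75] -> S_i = 4.09 + -1.46*i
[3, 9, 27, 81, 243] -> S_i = 3*3^i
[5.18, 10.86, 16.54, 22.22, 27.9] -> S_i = 5.18 + 5.68*i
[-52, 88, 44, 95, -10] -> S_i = Random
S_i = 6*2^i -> [6, 12, 24, 48, 96]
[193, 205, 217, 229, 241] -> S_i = 193 + 12*i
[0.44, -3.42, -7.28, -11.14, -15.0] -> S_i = 0.44 + -3.86*i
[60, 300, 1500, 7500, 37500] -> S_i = 60*5^i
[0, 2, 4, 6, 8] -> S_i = 0 + 2*i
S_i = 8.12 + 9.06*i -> [8.12, 17.18, 26.24, 35.3, 44.36]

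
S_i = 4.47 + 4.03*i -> [4.47, 8.5, 12.53, 16.56, 20.59]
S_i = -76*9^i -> [-76, -684, -6156, -55404, -498636]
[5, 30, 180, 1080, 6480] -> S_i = 5*6^i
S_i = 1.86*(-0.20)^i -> [1.86, -0.37, 0.07, -0.01, 0.0]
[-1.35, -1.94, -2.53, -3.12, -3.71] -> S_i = -1.35 + -0.59*i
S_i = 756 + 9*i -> [756, 765, 774, 783, 792]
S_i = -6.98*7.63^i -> [-6.98, -53.26, -406.35, -3100.48, -23656.67]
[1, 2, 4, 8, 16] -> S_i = 1*2^i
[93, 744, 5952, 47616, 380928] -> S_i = 93*8^i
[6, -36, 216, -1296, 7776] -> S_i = 6*-6^i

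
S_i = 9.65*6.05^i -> [9.65, 58.38, 353.21, 2136.95, 12928.52]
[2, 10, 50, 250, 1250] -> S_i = 2*5^i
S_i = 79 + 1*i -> [79, 80, 81, 82, 83]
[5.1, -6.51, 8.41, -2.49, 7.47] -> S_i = Random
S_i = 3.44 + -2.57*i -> [3.44, 0.87, -1.7, -4.27, -6.84]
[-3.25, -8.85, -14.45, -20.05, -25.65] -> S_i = -3.25 + -5.60*i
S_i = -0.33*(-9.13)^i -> [-0.33, 3.01, -27.51, 251.15, -2292.96]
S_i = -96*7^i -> [-96, -672, -4704, -32928, -230496]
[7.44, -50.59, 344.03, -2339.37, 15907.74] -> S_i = 7.44*(-6.80)^i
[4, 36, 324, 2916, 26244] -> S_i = 4*9^i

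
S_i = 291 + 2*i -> [291, 293, 295, 297, 299]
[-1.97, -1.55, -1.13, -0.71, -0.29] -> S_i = -1.97 + 0.42*i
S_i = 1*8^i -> [1, 8, 64, 512, 4096]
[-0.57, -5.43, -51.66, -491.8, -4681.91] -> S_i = -0.57*9.52^i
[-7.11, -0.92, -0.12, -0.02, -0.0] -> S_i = -7.11*0.13^i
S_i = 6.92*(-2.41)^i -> [6.92, -16.68, 40.19, -96.86, 233.44]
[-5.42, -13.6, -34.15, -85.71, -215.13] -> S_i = -5.42*2.51^i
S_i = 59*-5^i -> [59, -295, 1475, -7375, 36875]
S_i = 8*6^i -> [8, 48, 288, 1728, 10368]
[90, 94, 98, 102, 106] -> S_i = 90 + 4*i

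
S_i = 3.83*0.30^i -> [3.83, 1.15, 0.34, 0.1, 0.03]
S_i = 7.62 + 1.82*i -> [7.62, 9.44, 11.26, 13.08, 14.9]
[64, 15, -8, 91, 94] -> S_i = Random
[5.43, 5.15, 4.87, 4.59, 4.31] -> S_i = 5.43 + -0.28*i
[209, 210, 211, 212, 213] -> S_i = 209 + 1*i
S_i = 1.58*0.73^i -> [1.58, 1.15, 0.84, 0.61, 0.45]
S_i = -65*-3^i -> [-65, 195, -585, 1755, -5265]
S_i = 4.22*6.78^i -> [4.22, 28.61, 193.99, 1315.23, 8917.26]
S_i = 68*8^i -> [68, 544, 4352, 34816, 278528]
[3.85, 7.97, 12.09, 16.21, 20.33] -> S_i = 3.85 + 4.12*i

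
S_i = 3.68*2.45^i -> [3.68, 9.02, 22.09, 54.12, 132.59]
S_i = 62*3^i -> [62, 186, 558, 1674, 5022]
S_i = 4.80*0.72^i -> [4.8, 3.46, 2.49, 1.79, 1.29]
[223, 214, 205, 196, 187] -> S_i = 223 + -9*i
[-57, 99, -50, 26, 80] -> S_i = Random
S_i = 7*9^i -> [7, 63, 567, 5103, 45927]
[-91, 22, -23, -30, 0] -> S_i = Random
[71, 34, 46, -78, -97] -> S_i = Random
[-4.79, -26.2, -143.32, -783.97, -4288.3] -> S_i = -4.79*5.47^i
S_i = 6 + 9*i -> [6, 15, 24, 33, 42]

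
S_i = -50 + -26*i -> [-50, -76, -102, -128, -154]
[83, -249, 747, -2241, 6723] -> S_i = 83*-3^i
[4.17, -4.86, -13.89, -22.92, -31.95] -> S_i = 4.17 + -9.03*i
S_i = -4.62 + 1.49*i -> [-4.62, -3.13, -1.64, -0.15, 1.34]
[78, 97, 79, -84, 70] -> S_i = Random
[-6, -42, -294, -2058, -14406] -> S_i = -6*7^i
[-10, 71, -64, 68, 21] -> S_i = Random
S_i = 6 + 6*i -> [6, 12, 18, 24, 30]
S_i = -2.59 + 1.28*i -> [-2.59, -1.31, -0.03, 1.25, 2.53]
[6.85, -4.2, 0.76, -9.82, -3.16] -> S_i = Random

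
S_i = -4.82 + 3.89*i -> [-4.82, -0.93, 2.96, 6.85, 10.74]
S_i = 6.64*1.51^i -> [6.64, 10.03, 15.14, 22.86, 34.52]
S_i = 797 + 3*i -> [797, 800, 803, 806, 809]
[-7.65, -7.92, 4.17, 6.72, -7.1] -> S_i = Random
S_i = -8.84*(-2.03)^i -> [-8.84, 17.95, -36.43, 73.95, -150.12]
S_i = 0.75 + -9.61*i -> [0.75, -8.86, -18.47, -28.08, -37.69]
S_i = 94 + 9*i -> [94, 103, 112, 121, 130]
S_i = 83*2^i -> [83, 166, 332, 664, 1328]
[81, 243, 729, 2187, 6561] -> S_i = 81*3^i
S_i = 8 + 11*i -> [8, 19, 30, 41, 52]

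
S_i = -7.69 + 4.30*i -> [-7.69, -3.39, 0.91, 5.21, 9.51]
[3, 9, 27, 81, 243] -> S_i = 3*3^i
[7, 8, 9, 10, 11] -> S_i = 7 + 1*i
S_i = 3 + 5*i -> [3, 8, 13, 18, 23]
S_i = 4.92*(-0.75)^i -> [4.92, -3.69, 2.77, -2.08, 1.56]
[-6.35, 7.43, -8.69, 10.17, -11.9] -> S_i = -6.35*(-1.17)^i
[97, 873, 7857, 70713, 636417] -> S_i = 97*9^i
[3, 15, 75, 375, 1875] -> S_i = 3*5^i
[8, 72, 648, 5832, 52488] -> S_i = 8*9^i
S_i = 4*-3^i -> [4, -12, 36, -108, 324]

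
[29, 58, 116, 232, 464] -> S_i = 29*2^i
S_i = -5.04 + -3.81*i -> [-5.04, -8.85, -12.66, -16.47, -20.28]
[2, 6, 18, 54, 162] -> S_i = 2*3^i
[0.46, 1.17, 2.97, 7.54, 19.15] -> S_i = 0.46*2.54^i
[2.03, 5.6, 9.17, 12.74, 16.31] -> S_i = 2.03 + 3.57*i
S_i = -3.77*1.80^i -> [-3.77, -6.79, -12.21, -21.99, -39.58]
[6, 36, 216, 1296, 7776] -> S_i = 6*6^i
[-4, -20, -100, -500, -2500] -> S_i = -4*5^i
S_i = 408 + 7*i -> [408, 415, 422, 429, 436]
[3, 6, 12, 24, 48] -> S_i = 3*2^i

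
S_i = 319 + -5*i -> [319, 314, 309, 304, 299]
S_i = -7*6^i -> [-7, -42, -252, -1512, -9072]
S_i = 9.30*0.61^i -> [9.3, 5.67, 3.46, 2.11, 1.29]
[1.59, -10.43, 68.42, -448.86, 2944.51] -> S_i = 1.59*(-6.56)^i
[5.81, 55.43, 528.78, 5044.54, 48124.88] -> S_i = 5.81*9.54^i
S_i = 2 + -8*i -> [2, -6, -14, -22, -30]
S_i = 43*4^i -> [43, 172, 688, 2752, 11008]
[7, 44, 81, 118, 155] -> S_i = 7 + 37*i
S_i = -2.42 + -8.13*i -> [-2.42, -10.55, -18.68, -26.81, -34.94]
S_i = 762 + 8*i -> [762, 770, 778, 786, 794]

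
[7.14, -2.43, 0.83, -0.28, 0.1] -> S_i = 7.14*(-0.34)^i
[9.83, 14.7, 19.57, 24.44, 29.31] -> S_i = 9.83 + 4.87*i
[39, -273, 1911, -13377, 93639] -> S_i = 39*-7^i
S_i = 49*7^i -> [49, 343, 2401, 16807, 117649]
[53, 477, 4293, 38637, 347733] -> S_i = 53*9^i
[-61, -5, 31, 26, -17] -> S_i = Random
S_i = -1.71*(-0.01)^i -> [-1.71, 0.02, -0.0, 0.0, -0.0]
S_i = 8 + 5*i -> [8, 13, 18, 23, 28]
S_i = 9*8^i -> [9, 72, 576, 4608, 36864]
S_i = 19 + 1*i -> [19, 20, 21, 22, 23]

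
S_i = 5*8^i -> [5, 40, 320, 2560, 20480]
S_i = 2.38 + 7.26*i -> [2.38, 9.64, 16.9, 24.16, 31.42]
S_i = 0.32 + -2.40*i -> [0.32, -2.08, -4.48, -6.88, -9.28]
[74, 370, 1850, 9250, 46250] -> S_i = 74*5^i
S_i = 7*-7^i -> [7, -49, 343, -2401, 16807]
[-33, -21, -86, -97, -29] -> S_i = Random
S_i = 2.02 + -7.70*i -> [2.02, -5.68, -13.38, -21.08, -28.78]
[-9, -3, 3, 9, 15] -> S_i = -9 + 6*i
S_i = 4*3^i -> [4, 12, 36, 108, 324]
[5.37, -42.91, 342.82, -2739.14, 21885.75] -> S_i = 5.37*(-7.99)^i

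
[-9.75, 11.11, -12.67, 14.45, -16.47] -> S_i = -9.75*(-1.14)^i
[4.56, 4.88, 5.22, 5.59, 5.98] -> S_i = 4.56*1.07^i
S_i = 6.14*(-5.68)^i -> [6.14, -34.88, 198.09, -1125.16, 6390.9]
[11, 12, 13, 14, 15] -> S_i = 11 + 1*i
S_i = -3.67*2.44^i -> [-3.67, -8.95, -21.85, -53.31, -130.08]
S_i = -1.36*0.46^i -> [-1.36, -0.63, -0.29, -0.13, -0.06]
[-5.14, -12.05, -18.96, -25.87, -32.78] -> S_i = -5.14 + -6.91*i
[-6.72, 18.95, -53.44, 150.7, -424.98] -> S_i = -6.72*(-2.82)^i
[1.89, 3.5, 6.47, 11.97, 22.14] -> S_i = 1.89*1.85^i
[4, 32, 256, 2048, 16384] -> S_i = 4*8^i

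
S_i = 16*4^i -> [16, 64, 256, 1024, 4096]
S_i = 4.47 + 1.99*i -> [4.47, 6.46, 8.45, 10.44, 12.43]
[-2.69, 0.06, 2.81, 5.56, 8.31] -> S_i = -2.69 + 2.75*i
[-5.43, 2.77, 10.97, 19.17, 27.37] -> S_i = -5.43 + 8.20*i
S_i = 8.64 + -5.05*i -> [8.64, 3.59, -1.46, -6.51, -11.56]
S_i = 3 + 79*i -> [3, 82, 161, 240, 319]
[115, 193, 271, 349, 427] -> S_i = 115 + 78*i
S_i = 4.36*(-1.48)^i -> [4.36, -6.45, 9.55, -14.13, 20.92]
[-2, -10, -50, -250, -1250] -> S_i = -2*5^i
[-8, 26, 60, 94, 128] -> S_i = -8 + 34*i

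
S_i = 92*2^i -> [92, 184, 368, 736, 1472]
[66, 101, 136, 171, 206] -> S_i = 66 + 35*i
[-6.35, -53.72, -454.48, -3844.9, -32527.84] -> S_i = -6.35*8.46^i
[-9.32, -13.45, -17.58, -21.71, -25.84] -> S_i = -9.32 + -4.13*i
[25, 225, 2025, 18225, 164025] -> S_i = 25*9^i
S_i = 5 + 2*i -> [5, 7, 9, 11, 13]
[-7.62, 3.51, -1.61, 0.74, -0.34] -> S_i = -7.62*(-0.46)^i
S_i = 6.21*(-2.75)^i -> [6.21, -17.08, 46.96, -129.15, 355.16]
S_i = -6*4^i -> [-6, -24, -96, -384, -1536]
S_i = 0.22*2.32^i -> [0.22, 0.51, 1.18, 2.75, 6.37]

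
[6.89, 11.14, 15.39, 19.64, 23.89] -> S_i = 6.89 + 4.25*i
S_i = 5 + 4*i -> [5, 9, 13, 17, 21]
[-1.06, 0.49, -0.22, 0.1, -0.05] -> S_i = -1.06*(-0.46)^i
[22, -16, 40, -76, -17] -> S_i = Random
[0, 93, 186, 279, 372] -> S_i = 0 + 93*i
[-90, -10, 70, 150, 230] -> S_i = -90 + 80*i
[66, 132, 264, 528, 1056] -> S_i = 66*2^i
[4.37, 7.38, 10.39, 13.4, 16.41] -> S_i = 4.37 + 3.01*i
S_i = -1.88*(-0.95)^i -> [-1.88, 1.79, -1.7, 1.61, -1.53]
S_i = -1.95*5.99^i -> [-1.95, -11.68, -69.97, -419.1, -2510.39]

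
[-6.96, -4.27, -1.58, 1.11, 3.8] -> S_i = -6.96 + 2.69*i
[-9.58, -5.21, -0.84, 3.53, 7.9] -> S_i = -9.58 + 4.37*i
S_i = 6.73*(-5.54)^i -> [6.73, -37.28, 206.55, -1144.31, 6339.49]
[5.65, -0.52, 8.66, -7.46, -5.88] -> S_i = Random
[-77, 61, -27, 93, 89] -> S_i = Random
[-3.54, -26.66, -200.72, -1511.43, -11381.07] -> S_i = -3.54*7.53^i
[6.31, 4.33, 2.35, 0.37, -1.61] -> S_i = 6.31 + -1.98*i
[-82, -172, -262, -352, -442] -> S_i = -82 + -90*i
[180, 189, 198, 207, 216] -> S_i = 180 + 9*i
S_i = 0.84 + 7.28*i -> [0.84, 8.12, 15.4, 22.68, 29.96]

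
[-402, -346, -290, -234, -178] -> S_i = -402 + 56*i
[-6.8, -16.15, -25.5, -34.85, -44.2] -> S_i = -6.80 + -9.35*i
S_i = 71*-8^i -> [71, -568, 4544, -36352, 290816]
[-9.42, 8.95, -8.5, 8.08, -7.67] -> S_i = -9.42*(-0.95)^i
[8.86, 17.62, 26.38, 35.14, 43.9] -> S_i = 8.86 + 8.76*i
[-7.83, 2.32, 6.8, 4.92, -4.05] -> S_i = Random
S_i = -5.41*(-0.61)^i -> [-5.41, 3.3, -2.01, 1.23, -0.75]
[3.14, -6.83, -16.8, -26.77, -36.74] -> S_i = 3.14 + -9.97*i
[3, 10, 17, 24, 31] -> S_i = 3 + 7*i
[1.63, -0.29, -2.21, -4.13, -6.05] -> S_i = 1.63 + -1.92*i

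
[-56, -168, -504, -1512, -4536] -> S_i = -56*3^i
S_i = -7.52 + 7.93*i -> [-7.52, 0.41, 8.34, 16.27, 24.2]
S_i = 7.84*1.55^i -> [7.84, 12.15, 18.84, 29.2, 45.25]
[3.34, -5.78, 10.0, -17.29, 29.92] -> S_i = 3.34*(-1.73)^i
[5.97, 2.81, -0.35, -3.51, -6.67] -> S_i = 5.97 + -3.16*i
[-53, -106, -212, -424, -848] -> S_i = -53*2^i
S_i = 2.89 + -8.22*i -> [2.89, -5.33, -13.55, -21.77, -29.99]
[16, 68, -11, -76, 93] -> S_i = Random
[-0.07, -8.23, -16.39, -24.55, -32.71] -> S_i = -0.07 + -8.16*i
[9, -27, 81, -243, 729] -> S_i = 9*-3^i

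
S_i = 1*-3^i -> [1, -3, 9, -27, 81]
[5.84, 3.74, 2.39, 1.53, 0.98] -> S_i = 5.84*0.64^i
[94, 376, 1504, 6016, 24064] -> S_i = 94*4^i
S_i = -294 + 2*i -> [-294, -292, -290, -288, -286]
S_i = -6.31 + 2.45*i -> [-6.31, -3.86, -1.41, 1.04, 3.49]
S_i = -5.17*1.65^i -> [-5.17, -8.53, -14.08, -23.22, -38.32]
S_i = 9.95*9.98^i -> [9.95, 99.3, 991.02, 9890.42, 98706.38]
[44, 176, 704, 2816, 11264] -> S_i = 44*4^i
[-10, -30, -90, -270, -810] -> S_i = -10*3^i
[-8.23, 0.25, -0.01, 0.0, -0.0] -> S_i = -8.23*(-0.03)^i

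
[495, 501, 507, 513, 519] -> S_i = 495 + 6*i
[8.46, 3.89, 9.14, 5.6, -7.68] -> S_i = Random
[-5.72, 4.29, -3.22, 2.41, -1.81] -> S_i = -5.72*(-0.75)^i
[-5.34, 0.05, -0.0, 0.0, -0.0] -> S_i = -5.34*(-0.01)^i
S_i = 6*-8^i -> [6, -48, 384, -3072, 24576]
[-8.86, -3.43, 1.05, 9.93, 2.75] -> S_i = Random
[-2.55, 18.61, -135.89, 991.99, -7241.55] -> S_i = -2.55*(-7.30)^i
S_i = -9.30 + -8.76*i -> [-9.3, -18.06, -26.82, -35.58, -44.34]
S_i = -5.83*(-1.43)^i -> [-5.83, 8.34, -11.92, 17.05, -24.38]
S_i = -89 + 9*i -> [-89, -80, -71, -62, -53]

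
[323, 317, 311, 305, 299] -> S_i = 323 + -6*i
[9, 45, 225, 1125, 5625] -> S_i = 9*5^i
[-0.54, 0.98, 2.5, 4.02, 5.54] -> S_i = -0.54 + 1.52*i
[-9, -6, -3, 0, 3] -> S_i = -9 + 3*i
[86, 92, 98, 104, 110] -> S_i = 86 + 6*i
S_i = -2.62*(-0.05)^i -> [-2.62, 0.13, -0.01, 0.0, -0.0]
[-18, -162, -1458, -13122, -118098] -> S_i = -18*9^i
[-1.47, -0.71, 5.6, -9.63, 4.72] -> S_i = Random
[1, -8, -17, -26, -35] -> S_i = 1 + -9*i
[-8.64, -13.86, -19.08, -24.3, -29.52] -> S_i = -8.64 + -5.22*i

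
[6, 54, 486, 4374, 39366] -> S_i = 6*9^i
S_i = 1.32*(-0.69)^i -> [1.32, -0.91, 0.63, -0.43, 0.3]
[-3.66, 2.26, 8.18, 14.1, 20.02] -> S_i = -3.66 + 5.92*i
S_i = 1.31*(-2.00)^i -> [1.31, -2.62, 5.24, -10.48, 20.96]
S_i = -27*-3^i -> [-27, 81, -243, 729, -2187]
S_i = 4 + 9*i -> [4, 13, 22, 31, 40]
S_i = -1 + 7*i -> [-1, 6, 13, 20, 27]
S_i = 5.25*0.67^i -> [5.25, 3.52, 2.36, 1.58, 1.06]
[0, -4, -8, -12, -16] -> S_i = 0 + -4*i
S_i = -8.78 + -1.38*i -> [-8.78, -10.16, -11.54, -12.92, -14.3]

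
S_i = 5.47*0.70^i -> [5.47, 3.83, 2.68, 1.88, 1.31]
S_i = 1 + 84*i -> [1, 85, 169, 253, 337]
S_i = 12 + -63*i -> [12, -51, -114, -177, -240]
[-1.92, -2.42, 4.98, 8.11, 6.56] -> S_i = Random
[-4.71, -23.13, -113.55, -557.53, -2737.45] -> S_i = -4.71*4.91^i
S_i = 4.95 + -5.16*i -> [4.95, -0.21, -5.37, -10.53, -15.69]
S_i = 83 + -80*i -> [83, 3, -77, -157, -237]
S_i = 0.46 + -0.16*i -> [0.46, 0.3, 0.14, -0.02, -0.18]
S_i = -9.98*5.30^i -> [-9.98, -52.89, -280.34, -1485.79, -7874.7]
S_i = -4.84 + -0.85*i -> [-4.84, -5.69, -6.54, -7.39, -8.24]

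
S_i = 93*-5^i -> [93, -465, 2325, -11625, 58125]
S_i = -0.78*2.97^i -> [-0.78, -2.32, -6.88, -20.43, -60.69]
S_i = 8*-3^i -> [8, -24, 72, -216, 648]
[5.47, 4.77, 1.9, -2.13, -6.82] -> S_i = Random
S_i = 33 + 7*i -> [33, 40, 47, 54, 61]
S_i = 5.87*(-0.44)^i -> [5.87, -2.58, 1.14, -0.5, 0.22]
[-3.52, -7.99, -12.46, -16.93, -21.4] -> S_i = -3.52 + -4.47*i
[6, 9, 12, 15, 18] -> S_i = 6 + 3*i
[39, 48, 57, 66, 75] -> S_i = 39 + 9*i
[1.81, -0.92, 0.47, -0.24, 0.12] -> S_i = 1.81*(-0.51)^i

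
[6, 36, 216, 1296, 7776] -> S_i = 6*6^i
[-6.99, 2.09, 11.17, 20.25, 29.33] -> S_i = -6.99 + 9.08*i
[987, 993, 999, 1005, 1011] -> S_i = 987 + 6*i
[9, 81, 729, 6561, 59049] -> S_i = 9*9^i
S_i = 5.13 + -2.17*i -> [5.13, 2.96, 0.79, -1.38, -3.55]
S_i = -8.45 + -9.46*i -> [-8.45, -17.91, -27.37, -36.83, -46.29]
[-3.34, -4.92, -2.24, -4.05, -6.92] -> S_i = Random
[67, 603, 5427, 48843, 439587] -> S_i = 67*9^i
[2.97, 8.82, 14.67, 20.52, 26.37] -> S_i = 2.97 + 5.85*i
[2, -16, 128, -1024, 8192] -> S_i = 2*-8^i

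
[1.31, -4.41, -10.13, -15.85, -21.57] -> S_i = 1.31 + -5.72*i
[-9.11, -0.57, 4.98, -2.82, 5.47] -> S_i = Random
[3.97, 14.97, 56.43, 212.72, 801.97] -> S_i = 3.97*3.77^i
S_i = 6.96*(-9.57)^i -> [6.96, -66.61, 637.43, -6100.21, 58379.05]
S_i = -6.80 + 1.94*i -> [-6.8, -4.86, -2.92, -0.98, 0.96]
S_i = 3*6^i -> [3, 18, 108, 648, 3888]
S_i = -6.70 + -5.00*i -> [-6.7, -11.7, -16.7, -21.7, -26.7]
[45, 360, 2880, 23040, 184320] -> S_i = 45*8^i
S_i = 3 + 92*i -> [3, 95, 187, 279, 371]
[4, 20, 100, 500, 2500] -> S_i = 4*5^i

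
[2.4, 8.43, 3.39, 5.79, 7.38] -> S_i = Random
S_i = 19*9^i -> [19, 171, 1539, 13851, 124659]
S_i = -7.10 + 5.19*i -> [-7.1, -1.91, 3.28, 8.47, 13.66]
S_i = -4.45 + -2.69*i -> [-4.45, -7.14, -9.83, -12.52, -15.21]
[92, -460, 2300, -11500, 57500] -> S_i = 92*-5^i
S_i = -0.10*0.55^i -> [-0.1, -0.06, -0.03, -0.02, -0.01]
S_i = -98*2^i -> [-98, -196, -392, -784, -1568]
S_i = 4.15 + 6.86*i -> [4.15, 11.01, 17.87, 24.73, 31.59]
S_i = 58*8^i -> [58, 464, 3712, 29696, 237568]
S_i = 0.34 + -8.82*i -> [0.34, -8.48, -17.3, -26.12, -34.94]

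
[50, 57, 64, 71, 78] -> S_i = 50 + 7*i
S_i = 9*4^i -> [9, 36, 144, 576, 2304]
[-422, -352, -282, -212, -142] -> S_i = -422 + 70*i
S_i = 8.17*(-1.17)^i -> [8.17, -9.56, 11.18, -13.09, 15.31]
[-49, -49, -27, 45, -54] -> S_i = Random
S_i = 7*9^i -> [7, 63, 567, 5103, 45927]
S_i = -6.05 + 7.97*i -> [-6.05, 1.92, 9.89, 17.86, 25.83]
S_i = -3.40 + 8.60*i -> [-3.4, 5.2, 13.8, 22.4, 31.0]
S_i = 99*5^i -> [99, 495, 2475, 12375, 61875]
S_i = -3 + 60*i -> [-3, 57, 117, 177, 237]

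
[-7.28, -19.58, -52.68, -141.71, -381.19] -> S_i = -7.28*2.69^i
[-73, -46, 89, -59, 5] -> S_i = Random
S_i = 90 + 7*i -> [90, 97, 104, 111, 118]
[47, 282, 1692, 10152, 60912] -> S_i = 47*6^i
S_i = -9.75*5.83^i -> [-9.75, -56.84, -331.39, -1932.01, -11263.64]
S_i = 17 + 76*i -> [17, 93, 169, 245, 321]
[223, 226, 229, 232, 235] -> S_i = 223 + 3*i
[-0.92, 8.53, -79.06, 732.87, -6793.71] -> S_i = -0.92*(-9.27)^i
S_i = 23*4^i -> [23, 92, 368, 1472, 5888]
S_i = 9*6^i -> [9, 54, 324, 1944, 11664]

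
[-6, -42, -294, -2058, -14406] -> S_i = -6*7^i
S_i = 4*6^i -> [4, 24, 144, 864, 5184]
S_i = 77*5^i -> [77, 385, 1925, 9625, 48125]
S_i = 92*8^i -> [92, 736, 5888, 47104, 376832]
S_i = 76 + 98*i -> [76, 174, 272, 370, 468]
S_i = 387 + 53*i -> [387, 440, 493, 546, 599]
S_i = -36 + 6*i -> [-36, -30, -24, -18, -12]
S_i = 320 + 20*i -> [320, 340, 360, 380, 400]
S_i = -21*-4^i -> [-21, 84, -336, 1344, -5376]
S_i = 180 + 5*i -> [180, 185, 190, 195, 200]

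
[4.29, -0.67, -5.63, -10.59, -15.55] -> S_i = 4.29 + -4.96*i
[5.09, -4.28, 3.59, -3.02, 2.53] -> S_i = 5.09*(-0.84)^i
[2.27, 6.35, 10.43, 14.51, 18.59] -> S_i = 2.27 + 4.08*i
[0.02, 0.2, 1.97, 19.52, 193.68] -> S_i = 0.02*9.92^i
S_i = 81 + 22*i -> [81, 103, 125, 147, 169]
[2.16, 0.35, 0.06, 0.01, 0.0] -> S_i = 2.16*0.16^i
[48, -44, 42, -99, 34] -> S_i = Random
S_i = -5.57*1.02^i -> [-5.57, -5.68, -5.8, -5.91, -6.03]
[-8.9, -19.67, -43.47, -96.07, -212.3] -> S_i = -8.90*2.21^i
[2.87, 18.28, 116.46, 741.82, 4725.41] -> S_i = 2.87*6.37^i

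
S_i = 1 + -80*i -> [1, -79, -159, -239, -319]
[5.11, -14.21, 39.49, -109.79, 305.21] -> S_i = 5.11*(-2.78)^i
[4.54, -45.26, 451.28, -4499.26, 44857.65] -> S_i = 4.54*(-9.97)^i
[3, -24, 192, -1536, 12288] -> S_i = 3*-8^i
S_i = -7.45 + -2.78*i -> [-7.45, -10.23, -13.01, -15.79, -18.57]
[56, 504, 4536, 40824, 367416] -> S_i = 56*9^i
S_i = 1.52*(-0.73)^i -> [1.52, -1.11, 0.81, -0.59, 0.43]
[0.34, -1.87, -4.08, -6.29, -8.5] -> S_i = 0.34 + -2.21*i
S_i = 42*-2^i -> [42, -84, 168, -336, 672]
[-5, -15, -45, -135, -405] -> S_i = -5*3^i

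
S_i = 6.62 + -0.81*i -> [6.62, 5.81, 5.0, 4.19, 3.38]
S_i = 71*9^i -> [71, 639, 5751, 51759, 465831]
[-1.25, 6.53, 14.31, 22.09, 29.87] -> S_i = -1.25 + 7.78*i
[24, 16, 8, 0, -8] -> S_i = 24 + -8*i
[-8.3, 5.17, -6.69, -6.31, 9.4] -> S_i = Random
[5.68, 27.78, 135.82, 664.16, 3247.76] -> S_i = 5.68*4.89^i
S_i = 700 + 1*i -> [700, 701, 702, 703, 704]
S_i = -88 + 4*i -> [-88, -84, -80, -76, -72]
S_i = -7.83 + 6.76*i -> [-7.83, -1.07, 5.69, 12.45, 19.21]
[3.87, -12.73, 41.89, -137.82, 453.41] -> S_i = 3.87*(-3.29)^i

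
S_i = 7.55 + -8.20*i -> [7.55, -0.65, -8.85, -17.05, -25.25]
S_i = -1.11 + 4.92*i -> [-1.11, 3.81, 8.73, 13.65, 18.57]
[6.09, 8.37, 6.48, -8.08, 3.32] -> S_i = Random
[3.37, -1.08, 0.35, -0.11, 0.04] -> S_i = 3.37*(-0.32)^i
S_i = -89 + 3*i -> [-89, -86, -83, -80, -77]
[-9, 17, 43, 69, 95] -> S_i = -9 + 26*i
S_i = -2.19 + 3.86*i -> [-2.19, 1.67, 5.53, 9.39, 13.25]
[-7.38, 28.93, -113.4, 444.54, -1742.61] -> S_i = -7.38*(-3.92)^i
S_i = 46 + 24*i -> [46, 70, 94, 118, 142]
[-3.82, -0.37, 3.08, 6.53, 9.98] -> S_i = -3.82 + 3.45*i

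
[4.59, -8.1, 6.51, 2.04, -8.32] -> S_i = Random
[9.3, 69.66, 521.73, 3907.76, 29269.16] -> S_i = 9.30*7.49^i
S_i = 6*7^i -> [6, 42, 294, 2058, 14406]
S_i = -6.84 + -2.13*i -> [-6.84, -8.97, -11.1, -13.23, -15.36]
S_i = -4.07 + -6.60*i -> [-4.07, -10.67, -17.27, -23.87, -30.47]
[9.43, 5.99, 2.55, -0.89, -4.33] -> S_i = 9.43 + -3.44*i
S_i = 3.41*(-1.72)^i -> [3.41, -5.87, 10.09, -17.35, 29.84]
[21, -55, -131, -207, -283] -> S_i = 21 + -76*i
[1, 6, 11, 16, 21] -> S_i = 1 + 5*i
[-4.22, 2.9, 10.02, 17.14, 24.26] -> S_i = -4.22 + 7.12*i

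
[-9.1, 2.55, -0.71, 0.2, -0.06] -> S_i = -9.10*(-0.28)^i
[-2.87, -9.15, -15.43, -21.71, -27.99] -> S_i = -2.87 + -6.28*i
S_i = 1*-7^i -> [1, -7, 49, -343, 2401]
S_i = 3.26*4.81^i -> [3.26, 15.68, 75.42, 362.79, 1745.01]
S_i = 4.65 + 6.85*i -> [4.65, 11.5, 18.35, 25.2, 32.05]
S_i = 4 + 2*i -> [4, 6, 8, 10, 12]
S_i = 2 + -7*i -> [2, -5, -12, -19, -26]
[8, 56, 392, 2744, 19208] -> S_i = 8*7^i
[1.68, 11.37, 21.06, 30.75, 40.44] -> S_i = 1.68 + 9.69*i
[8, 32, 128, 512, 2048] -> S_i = 8*4^i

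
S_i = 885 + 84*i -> [885, 969, 1053, 1137, 1221]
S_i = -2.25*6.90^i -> [-2.25, -15.52, -107.12, -739.15, -5100.1]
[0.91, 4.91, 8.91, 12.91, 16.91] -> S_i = 0.91 + 4.00*i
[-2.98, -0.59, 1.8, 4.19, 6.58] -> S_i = -2.98 + 2.39*i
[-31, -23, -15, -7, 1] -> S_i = -31 + 8*i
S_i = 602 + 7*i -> [602, 609, 616, 623, 630]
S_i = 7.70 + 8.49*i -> [7.7, 16.19, 24.68, 33.17, 41.66]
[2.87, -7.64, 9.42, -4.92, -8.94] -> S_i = Random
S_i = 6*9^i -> [6, 54, 486, 4374, 39366]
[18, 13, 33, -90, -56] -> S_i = Random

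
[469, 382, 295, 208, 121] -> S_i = 469 + -87*i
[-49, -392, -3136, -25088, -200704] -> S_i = -49*8^i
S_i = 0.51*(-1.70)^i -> [0.51, -0.87, 1.47, -2.51, 4.26]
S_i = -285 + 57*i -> [-285, -228, -171, -114, -57]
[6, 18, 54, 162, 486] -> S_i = 6*3^i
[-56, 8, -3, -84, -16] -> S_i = Random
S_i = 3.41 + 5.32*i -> [3.41, 8.73, 14.05, 19.37, 24.69]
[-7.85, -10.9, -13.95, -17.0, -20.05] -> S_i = -7.85 + -3.05*i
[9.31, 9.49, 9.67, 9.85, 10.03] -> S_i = 9.31 + 0.18*i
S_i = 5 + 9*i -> [5, 14, 23, 32, 41]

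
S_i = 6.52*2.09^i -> [6.52, 13.63, 28.48, 59.52, 124.4]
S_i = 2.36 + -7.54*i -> [2.36, -5.18, -12.72, -20.26, -27.8]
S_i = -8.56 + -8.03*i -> [-8.56, -16.59, -24.62, -32.65, -40.68]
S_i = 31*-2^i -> [31, -62, 124, -248, 496]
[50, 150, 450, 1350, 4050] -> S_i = 50*3^i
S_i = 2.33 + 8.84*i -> [2.33, 11.17, 20.01, 28.85, 37.69]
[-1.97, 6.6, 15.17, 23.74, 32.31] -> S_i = -1.97 + 8.57*i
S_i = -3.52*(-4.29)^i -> [-3.52, 15.1, -64.78, 277.92, -1192.26]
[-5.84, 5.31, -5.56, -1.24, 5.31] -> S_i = Random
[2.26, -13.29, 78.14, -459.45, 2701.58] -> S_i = 2.26*(-5.88)^i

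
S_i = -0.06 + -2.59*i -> [-0.06, -2.65, -5.24, -7.83, -10.42]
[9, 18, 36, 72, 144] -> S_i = 9*2^i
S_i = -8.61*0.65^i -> [-8.61, -5.6, -3.64, -2.36, -1.54]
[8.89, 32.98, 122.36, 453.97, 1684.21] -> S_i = 8.89*3.71^i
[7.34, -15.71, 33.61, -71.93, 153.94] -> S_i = 7.34*(-2.14)^i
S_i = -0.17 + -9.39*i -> [-0.17, -9.56, -18.95, -28.34, -37.73]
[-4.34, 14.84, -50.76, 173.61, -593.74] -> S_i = -4.34*(-3.42)^i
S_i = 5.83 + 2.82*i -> [5.83, 8.65, 11.47, 14.29, 17.11]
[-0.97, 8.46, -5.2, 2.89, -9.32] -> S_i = Random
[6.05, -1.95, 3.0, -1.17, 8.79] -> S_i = Random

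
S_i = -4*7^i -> [-4, -28, -196, -1372, -9604]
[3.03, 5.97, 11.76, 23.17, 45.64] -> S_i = 3.03*1.97^i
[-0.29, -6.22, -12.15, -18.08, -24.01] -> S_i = -0.29 + -5.93*i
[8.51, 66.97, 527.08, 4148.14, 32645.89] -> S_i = 8.51*7.87^i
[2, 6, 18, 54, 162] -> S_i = 2*3^i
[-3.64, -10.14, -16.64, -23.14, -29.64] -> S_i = -3.64 + -6.50*i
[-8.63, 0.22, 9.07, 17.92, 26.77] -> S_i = -8.63 + 8.85*i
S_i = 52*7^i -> [52, 364, 2548, 17836, 124852]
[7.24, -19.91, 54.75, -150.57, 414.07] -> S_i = 7.24*(-2.75)^i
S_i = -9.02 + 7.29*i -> [-9.02, -1.73, 5.56, 12.85, 20.14]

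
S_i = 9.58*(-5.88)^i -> [9.58, -56.33, 331.22, -1947.59, 11451.83]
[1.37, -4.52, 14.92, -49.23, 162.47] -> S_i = 1.37*(-3.30)^i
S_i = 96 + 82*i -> [96, 178, 260, 342, 424]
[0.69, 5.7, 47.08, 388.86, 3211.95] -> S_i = 0.69*8.26^i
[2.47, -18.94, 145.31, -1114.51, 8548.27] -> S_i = 2.47*(-7.67)^i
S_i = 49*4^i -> [49, 196, 784, 3136, 12544]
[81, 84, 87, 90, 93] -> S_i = 81 + 3*i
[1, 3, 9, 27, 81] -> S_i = 1*3^i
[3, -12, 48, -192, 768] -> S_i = 3*-4^i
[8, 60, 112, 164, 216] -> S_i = 8 + 52*i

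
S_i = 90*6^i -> [90, 540, 3240, 19440, 116640]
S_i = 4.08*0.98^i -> [4.08, 4.0, 3.92, 3.84, 3.76]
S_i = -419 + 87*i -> [-419, -332, -245, -158, -71]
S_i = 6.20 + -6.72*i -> [6.2, -0.52, -7.24, -13.96, -20.68]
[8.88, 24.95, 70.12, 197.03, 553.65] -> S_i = 8.88*2.81^i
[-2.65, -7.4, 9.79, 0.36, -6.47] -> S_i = Random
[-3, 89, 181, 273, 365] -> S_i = -3 + 92*i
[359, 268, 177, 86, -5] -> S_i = 359 + -91*i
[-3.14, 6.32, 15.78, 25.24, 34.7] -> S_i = -3.14 + 9.46*i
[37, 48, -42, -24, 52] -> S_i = Random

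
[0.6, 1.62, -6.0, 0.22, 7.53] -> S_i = Random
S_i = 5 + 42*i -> [5, 47, 89, 131, 173]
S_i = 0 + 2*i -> [0, 2, 4, 6, 8]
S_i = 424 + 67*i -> [424, 491, 558, 625, 692]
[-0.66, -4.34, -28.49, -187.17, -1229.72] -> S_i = -0.66*6.57^i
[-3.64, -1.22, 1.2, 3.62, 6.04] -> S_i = -3.64 + 2.42*i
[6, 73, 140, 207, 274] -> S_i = 6 + 67*i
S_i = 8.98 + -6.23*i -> [8.98, 2.75, -3.48, -9.71, -15.94]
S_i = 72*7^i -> [72, 504, 3528, 24696, 172872]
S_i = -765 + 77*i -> [-765, -688, -611, -534, -457]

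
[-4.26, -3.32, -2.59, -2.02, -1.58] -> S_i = -4.26*0.78^i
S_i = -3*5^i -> [-3, -15, -75, -375, -1875]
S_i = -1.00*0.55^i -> [-1.0, -0.55, -0.3, -0.17, -0.09]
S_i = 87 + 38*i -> [87, 125, 163, 201, 239]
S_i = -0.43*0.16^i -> [-0.43, -0.07, -0.01, -0.0, -0.0]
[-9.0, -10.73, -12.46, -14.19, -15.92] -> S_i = -9.00 + -1.73*i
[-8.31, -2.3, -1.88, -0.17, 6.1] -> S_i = Random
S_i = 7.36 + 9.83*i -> [7.36, 17.19, 27.02, 36.85, 46.68]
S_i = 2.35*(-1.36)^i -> [2.35, -3.2, 4.35, -5.91, 8.04]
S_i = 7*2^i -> [7, 14, 28, 56, 112]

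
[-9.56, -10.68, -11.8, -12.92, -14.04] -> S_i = -9.56 + -1.12*i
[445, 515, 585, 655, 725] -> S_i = 445 + 70*i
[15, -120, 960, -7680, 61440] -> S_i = 15*-8^i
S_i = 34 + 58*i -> [34, 92, 150, 208, 266]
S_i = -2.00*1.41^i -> [-2.0, -2.82, -3.98, -5.61, -7.91]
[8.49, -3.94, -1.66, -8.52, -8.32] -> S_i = Random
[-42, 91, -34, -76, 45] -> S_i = Random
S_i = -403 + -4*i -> [-403, -407, -411, -415, -419]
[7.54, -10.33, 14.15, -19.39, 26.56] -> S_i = 7.54*(-1.37)^i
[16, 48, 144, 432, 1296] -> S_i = 16*3^i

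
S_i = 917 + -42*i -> [917, 875, 833, 791, 749]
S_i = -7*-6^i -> [-7, 42, -252, 1512, -9072]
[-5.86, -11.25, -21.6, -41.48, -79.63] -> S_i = -5.86*1.92^i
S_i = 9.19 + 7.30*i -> [9.19, 16.49, 23.79, 31.09, 38.39]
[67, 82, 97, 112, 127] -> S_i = 67 + 15*i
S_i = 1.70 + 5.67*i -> [1.7, 7.37, 13.04, 18.71, 24.38]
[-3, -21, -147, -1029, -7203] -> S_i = -3*7^i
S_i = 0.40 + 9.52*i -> [0.4, 9.92, 19.44, 28.96, 38.48]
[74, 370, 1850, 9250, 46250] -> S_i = 74*5^i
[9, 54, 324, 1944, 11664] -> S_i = 9*6^i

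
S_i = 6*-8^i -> [6, -48, 384, -3072, 24576]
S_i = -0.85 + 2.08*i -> [-0.85, 1.23, 3.31, 5.39, 7.47]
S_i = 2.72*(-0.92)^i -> [2.72, -2.5, 2.3, -2.12, 1.95]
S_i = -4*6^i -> [-4, -24, -144, -864, -5184]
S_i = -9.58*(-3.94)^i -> [-9.58, 37.75, -148.72, 585.94, -2308.61]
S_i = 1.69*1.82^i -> [1.69, 3.08, 5.6, 10.19, 18.54]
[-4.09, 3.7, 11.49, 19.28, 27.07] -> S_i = -4.09 + 7.79*i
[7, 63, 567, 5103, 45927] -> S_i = 7*9^i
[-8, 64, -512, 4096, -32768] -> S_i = -8*-8^i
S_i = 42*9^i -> [42, 378, 3402, 30618, 275562]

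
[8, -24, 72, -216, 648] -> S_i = 8*-3^i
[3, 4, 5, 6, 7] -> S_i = 3 + 1*i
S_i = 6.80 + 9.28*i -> [6.8, 16.08, 25.36, 34.64, 43.92]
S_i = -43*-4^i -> [-43, 172, -688, 2752, -11008]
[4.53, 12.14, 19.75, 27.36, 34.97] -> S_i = 4.53 + 7.61*i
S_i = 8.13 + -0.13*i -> [8.13, 8.0, 7.87, 7.74, 7.61]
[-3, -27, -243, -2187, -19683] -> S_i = -3*9^i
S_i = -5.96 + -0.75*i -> [-5.96, -6.71, -7.46, -8.21, -8.96]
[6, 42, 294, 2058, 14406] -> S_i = 6*7^i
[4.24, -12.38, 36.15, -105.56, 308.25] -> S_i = 4.24*(-2.92)^i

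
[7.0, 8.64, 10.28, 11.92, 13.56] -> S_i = 7.00 + 1.64*i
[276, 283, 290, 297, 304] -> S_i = 276 + 7*i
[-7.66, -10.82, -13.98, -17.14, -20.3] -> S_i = -7.66 + -3.16*i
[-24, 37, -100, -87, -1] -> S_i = Random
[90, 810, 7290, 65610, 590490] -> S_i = 90*9^i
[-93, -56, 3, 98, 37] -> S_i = Random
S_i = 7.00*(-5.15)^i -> [7.0, -36.05, 185.66, -956.14, 4924.1]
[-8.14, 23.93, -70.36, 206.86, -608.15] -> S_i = -8.14*(-2.94)^i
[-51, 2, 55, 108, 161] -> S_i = -51 + 53*i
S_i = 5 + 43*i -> [5, 48, 91, 134, 177]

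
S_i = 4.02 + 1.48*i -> [4.02, 5.5, 6.98, 8.46, 9.94]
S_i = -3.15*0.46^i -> [-3.15, -1.45, -0.67, -0.31, -0.14]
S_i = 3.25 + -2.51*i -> [3.25, 0.74, -1.77, -4.28, -6.79]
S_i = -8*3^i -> [-8, -24, -72, -216, -648]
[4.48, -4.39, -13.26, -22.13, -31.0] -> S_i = 4.48 + -8.87*i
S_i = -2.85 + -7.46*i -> [-2.85, -10.31, -17.77, -25.23, -32.69]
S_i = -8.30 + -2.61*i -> [-8.3, -10.91, -13.52, -16.13, -18.74]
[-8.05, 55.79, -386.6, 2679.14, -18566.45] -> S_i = -8.05*(-6.93)^i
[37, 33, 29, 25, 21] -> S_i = 37 + -4*i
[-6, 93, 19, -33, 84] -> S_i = Random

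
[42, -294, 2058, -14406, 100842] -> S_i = 42*-7^i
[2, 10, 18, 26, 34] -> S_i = 2 + 8*i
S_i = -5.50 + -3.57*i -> [-5.5, -9.07, -12.64, -16.21, -19.78]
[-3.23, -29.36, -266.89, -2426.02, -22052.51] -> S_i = -3.23*9.09^i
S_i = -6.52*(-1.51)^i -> [-6.52, 9.85, -14.87, 22.45, -33.9]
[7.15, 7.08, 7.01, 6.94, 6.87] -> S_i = 7.15*0.99^i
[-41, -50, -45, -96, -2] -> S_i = Random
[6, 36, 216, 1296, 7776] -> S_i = 6*6^i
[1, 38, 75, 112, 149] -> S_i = 1 + 37*i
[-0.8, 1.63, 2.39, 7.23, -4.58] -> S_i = Random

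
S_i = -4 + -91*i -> [-4, -95, -186, -277, -368]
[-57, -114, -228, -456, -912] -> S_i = -57*2^i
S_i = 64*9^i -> [64, 576, 5184, 46656, 419904]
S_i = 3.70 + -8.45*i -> [3.7, -4.75, -13.2, -21.65, -30.1]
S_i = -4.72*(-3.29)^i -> [-4.72, 15.53, -51.09, 168.09, -553.0]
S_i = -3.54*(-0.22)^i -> [-3.54, 0.78, -0.17, 0.04, -0.01]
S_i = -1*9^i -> [-1, -9, -81, -729, -6561]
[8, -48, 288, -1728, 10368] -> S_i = 8*-6^i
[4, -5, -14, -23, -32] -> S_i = 4 + -9*i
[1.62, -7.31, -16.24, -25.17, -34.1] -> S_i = 1.62 + -8.93*i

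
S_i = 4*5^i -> [4, 20, 100, 500, 2500]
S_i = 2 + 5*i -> [2, 7, 12, 17, 22]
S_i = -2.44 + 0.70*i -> [-2.44, -1.74, -1.04, -0.34, 0.36]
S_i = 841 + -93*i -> [841, 748, 655, 562, 469]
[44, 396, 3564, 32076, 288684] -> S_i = 44*9^i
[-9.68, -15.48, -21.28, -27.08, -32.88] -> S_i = -9.68 + -5.80*i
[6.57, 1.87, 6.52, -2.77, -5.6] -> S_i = Random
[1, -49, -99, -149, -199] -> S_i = 1 + -50*i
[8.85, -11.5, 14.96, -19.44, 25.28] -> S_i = 8.85*(-1.30)^i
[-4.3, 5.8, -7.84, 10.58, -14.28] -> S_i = -4.30*(-1.35)^i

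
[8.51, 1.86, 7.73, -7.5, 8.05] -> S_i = Random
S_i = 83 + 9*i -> [83, 92, 101, 110, 119]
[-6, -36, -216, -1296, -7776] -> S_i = -6*6^i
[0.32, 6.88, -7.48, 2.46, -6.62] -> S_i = Random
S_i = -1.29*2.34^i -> [-1.29, -3.02, -7.06, -16.53, -38.68]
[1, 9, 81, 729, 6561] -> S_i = 1*9^i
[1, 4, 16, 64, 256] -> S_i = 1*4^i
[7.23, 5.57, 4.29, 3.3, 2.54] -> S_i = 7.23*0.77^i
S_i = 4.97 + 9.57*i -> [4.97, 14.54, 24.11, 33.68, 43.25]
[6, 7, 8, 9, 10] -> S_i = 6 + 1*i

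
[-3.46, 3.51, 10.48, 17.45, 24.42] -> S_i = -3.46 + 6.97*i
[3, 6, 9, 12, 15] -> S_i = 3 + 3*i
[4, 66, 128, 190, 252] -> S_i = 4 + 62*i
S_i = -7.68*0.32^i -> [-7.68, -2.46, -0.79, -0.25, -0.08]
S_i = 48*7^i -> [48, 336, 2352, 16464, 115248]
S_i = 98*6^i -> [98, 588, 3528, 21168, 127008]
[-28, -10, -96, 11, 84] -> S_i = Random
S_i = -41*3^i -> [-41, -123, -369, -1107, -3321]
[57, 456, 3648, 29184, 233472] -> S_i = 57*8^i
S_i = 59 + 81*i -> [59, 140, 221, 302, 383]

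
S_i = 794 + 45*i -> [794, 839, 884, 929, 974]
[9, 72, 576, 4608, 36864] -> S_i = 9*8^i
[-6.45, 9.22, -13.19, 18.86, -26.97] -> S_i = -6.45*(-1.43)^i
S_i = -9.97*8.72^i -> [-9.97, -86.94, -758.1, -6610.66, -57644.93]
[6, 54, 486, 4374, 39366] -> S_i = 6*9^i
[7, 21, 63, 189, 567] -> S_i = 7*3^i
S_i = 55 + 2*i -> [55, 57, 59, 61, 63]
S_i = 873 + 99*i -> [873, 972, 1071, 1170, 1269]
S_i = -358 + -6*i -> [-358, -364, -370, -376, -382]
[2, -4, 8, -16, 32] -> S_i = 2*-2^i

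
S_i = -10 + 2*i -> [-10, -8, -6, -4, -2]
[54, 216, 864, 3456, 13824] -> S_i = 54*4^i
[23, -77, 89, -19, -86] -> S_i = Random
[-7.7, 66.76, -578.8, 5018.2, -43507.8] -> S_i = -7.70*(-8.67)^i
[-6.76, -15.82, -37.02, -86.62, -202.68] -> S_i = -6.76*2.34^i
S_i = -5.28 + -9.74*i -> [-5.28, -15.02, -24.76, -34.5, -44.24]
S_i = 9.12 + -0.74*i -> [9.12, 8.38, 7.64, 6.9, 6.16]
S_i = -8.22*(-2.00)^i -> [-8.22, 16.44, -32.88, 65.76, -131.52]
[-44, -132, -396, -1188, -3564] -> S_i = -44*3^i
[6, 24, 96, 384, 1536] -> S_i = 6*4^i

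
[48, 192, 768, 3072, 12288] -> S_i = 48*4^i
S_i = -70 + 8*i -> [-70, -62, -54, -46, -38]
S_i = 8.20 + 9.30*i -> [8.2, 17.5, 26.8, 36.1, 45.4]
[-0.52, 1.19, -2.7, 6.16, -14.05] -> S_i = -0.52*(-2.28)^i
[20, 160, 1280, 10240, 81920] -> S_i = 20*8^i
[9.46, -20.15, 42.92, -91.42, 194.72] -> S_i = 9.46*(-2.13)^i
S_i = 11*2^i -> [11, 22, 44, 88, 176]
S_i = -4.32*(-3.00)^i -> [-4.32, 12.96, -38.88, 116.64, -349.92]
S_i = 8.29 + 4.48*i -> [8.29, 12.77, 17.25, 21.73, 26.21]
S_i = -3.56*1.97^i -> [-3.56, -7.01, -13.82, -27.22, -53.62]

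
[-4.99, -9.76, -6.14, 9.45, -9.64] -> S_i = Random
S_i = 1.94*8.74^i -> [1.94, 16.96, 148.19, 1295.2, 11320.03]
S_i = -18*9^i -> [-18, -162, -1458, -13122, -118098]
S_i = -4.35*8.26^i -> [-4.35, -35.93, -296.79, -2451.49, -20249.27]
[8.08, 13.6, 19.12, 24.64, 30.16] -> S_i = 8.08 + 5.52*i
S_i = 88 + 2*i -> [88, 90, 92, 94, 96]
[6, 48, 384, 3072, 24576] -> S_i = 6*8^i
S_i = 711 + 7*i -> [711, 718, 725, 732, 739]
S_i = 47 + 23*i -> [47, 70, 93, 116, 139]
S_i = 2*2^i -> [2, 4, 8, 16, 32]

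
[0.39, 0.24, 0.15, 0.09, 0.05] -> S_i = 0.39*0.61^i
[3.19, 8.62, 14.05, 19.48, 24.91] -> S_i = 3.19 + 5.43*i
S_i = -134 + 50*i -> [-134, -84, -34, 16, 66]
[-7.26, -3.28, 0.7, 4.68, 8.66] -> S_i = -7.26 + 3.98*i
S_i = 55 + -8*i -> [55, 47, 39, 31, 23]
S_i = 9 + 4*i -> [9, 13, 17, 21, 25]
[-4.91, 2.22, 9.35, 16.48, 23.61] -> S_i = -4.91 + 7.13*i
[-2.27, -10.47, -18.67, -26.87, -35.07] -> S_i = -2.27 + -8.20*i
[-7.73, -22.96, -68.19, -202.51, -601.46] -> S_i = -7.73*2.97^i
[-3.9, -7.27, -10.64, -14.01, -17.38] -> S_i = -3.90 + -3.37*i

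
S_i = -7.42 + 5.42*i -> [-7.42, -2.0, 3.42, 8.84, 14.26]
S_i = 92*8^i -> [92, 736, 5888, 47104, 376832]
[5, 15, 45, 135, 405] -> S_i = 5*3^i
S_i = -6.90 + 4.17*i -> [-6.9, -2.73, 1.44, 5.61, 9.78]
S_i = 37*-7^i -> [37, -259, 1813, -12691, 88837]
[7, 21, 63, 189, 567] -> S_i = 7*3^i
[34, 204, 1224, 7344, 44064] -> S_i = 34*6^i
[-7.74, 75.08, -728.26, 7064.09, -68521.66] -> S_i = -7.74*(-9.70)^i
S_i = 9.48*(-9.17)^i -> [9.48, -86.93, 797.16, -7309.98, 67032.54]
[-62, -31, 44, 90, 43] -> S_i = Random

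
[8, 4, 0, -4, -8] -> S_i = 8 + -4*i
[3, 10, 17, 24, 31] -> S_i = 3 + 7*i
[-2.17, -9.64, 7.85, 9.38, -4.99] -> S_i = Random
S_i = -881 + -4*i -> [-881, -885, -889, -893, -897]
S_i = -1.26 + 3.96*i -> [-1.26, 2.7, 6.66, 10.62, 14.58]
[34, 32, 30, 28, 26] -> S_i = 34 + -2*i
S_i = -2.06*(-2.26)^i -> [-2.06, 4.66, -10.52, 23.78, -53.74]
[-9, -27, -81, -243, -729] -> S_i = -9*3^i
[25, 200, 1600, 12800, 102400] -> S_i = 25*8^i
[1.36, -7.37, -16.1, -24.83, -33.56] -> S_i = 1.36 + -8.73*i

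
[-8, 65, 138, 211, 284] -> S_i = -8 + 73*i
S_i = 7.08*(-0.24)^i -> [7.08, -1.7, 0.41, -0.1, 0.02]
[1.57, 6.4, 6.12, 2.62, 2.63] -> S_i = Random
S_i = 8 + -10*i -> [8, -2, -12, -22, -32]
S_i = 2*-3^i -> [2, -6, 18, -54, 162]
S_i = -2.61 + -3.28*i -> [-2.61, -5.89, -9.17, -12.45, -15.73]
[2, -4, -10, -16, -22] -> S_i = 2 + -6*i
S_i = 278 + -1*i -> [278, 277, 276, 275, 274]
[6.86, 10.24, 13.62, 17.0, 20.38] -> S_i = 6.86 + 3.38*i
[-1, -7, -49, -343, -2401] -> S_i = -1*7^i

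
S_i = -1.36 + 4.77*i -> [-1.36, 3.41, 8.18, 12.95, 17.72]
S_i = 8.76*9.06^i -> [8.76, 79.37, 719.05, 6514.61, 59022.4]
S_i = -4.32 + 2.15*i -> [-4.32, -2.17, -0.02, 2.13, 4.28]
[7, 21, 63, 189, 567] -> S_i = 7*3^i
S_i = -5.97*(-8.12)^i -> [-5.97, 48.48, -393.63, 3196.26, -25953.65]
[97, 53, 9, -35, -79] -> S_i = 97 + -44*i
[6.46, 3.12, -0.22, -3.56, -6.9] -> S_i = 6.46 + -3.34*i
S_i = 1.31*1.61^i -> [1.31, 2.11, 3.4, 5.47, 8.8]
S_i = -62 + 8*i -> [-62, -54, -46, -38, -30]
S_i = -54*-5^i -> [-54, 270, -1350, 6750, -33750]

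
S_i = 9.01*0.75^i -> [9.01, 6.76, 5.07, 3.8, 2.85]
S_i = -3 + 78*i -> [-3, 75, 153, 231, 309]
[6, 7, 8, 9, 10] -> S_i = 6 + 1*i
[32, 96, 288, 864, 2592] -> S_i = 32*3^i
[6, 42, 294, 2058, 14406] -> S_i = 6*7^i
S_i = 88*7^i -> [88, 616, 4312, 30184, 211288]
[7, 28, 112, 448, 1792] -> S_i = 7*4^i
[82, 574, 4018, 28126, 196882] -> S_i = 82*7^i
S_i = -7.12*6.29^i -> [-7.12, -44.78, -281.7, -1771.87, -11145.06]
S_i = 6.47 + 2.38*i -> [6.47, 8.85, 11.23, 13.61, 15.99]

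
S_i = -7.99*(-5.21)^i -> [-7.99, 41.63, -216.88, 1129.95, -5887.05]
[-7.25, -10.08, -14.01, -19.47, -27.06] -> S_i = -7.25*1.39^i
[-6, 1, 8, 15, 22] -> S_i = -6 + 7*i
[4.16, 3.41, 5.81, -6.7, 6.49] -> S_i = Random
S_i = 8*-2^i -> [8, -16, 32, -64, 128]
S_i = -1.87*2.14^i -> [-1.87, -4.0, -8.56, -18.33, -39.22]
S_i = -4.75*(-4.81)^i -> [-4.75, 22.85, -109.9, 528.6, -2542.58]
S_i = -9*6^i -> [-9, -54, -324, -1944, -11664]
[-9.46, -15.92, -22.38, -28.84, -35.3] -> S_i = -9.46 + -6.46*i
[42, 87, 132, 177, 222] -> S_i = 42 + 45*i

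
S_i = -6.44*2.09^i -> [-6.44, -13.46, -28.13, -58.79, -122.88]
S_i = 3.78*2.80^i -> [3.78, 10.58, 29.64, 82.98, 232.34]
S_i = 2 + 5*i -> [2, 7, 12, 17, 22]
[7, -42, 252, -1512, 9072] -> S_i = 7*-6^i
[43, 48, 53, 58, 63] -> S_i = 43 + 5*i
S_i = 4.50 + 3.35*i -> [4.5, 7.85, 11.2, 14.55, 17.9]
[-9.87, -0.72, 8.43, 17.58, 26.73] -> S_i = -9.87 + 9.15*i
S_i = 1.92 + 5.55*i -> [1.92, 7.47, 13.02, 18.57, 24.12]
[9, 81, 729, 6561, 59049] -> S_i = 9*9^i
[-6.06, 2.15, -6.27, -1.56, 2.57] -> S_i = Random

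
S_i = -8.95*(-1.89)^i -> [-8.95, 16.92, -31.97, 60.42, -114.2]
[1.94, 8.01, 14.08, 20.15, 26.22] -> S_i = 1.94 + 6.07*i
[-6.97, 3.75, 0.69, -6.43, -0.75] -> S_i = Random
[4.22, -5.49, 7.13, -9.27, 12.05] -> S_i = 4.22*(-1.30)^i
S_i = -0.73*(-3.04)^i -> [-0.73, 2.22, -6.75, 20.51, -62.35]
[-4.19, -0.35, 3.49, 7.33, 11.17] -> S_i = -4.19 + 3.84*i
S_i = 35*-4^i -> [35, -140, 560, -2240, 8960]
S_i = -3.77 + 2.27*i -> [-3.77, -1.5, 0.77, 3.04, 5.31]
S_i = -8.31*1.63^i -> [-8.31, -13.55, -22.08, -35.99, -58.66]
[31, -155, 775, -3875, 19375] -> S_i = 31*-5^i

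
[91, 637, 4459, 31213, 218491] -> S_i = 91*7^i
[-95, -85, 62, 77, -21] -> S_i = Random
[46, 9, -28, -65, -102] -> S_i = 46 + -37*i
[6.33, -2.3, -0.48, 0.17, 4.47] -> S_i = Random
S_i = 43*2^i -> [43, 86, 172, 344, 688]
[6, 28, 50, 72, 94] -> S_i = 6 + 22*i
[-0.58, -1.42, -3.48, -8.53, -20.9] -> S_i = -0.58*2.45^i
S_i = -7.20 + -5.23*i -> [-7.2, -12.43, -17.66, -22.89, -28.12]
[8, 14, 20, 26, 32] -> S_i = 8 + 6*i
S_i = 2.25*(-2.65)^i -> [2.25, -5.96, 15.8, -41.87, 110.96]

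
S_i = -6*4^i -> [-6, -24, -96, -384, -1536]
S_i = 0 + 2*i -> [0, 2, 4, 6, 8]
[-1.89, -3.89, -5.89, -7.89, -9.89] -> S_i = -1.89 + -2.00*i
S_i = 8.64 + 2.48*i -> [8.64, 11.12, 13.6, 16.08, 18.56]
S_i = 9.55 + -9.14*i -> [9.55, 0.41, -8.73, -17.87, -27.01]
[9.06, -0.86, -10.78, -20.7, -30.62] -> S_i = 9.06 + -9.92*i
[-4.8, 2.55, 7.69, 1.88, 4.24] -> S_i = Random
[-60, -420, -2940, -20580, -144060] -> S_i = -60*7^i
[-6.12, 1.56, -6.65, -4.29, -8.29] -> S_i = Random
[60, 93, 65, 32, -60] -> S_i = Random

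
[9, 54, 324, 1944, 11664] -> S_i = 9*6^i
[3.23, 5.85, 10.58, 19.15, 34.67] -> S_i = 3.23*1.81^i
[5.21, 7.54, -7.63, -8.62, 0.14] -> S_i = Random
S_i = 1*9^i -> [1, 9, 81, 729, 6561]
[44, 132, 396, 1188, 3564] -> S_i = 44*3^i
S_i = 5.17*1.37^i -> [5.17, 7.08, 9.7, 13.29, 18.21]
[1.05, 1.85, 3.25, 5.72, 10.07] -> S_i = 1.05*1.76^i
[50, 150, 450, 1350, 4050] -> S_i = 50*3^i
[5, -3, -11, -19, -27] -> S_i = 5 + -8*i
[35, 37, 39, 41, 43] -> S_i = 35 + 2*i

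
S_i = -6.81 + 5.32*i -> [-6.81, -1.49, 3.83, 9.15, 14.47]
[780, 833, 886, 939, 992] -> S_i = 780 + 53*i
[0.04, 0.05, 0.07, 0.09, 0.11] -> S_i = 0.04*1.29^i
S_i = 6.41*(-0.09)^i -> [6.41, -0.58, 0.05, -0.0, 0.0]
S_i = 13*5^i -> [13, 65, 325, 1625, 8125]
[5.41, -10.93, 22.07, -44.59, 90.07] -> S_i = 5.41*(-2.02)^i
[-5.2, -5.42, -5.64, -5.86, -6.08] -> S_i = -5.20 + -0.22*i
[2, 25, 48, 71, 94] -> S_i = 2 + 23*i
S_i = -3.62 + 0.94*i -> [-3.62, -2.68, -1.74, -0.8, 0.14]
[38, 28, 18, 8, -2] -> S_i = 38 + -10*i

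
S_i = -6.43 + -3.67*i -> [-6.43, -10.1, -13.77, -17.44, -21.11]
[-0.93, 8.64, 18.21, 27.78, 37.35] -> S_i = -0.93 + 9.57*i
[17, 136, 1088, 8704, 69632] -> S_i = 17*8^i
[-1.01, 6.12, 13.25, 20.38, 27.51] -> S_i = -1.01 + 7.13*i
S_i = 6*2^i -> [6, 12, 24, 48, 96]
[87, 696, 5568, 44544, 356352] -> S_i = 87*8^i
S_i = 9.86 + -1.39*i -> [9.86, 8.47, 7.08, 5.69, 4.3]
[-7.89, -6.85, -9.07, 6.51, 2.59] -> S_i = Random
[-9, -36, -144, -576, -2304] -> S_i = -9*4^i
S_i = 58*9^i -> [58, 522, 4698, 42282, 380538]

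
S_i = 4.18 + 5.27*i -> [4.18, 9.45, 14.72, 19.99, 25.26]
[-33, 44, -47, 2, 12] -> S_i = Random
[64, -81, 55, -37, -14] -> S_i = Random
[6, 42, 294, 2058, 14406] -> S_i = 6*7^i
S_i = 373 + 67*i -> [373, 440, 507, 574, 641]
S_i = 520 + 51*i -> [520, 571, 622, 673, 724]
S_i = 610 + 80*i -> [610, 690, 770, 850, 930]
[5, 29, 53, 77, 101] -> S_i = 5 + 24*i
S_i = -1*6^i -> [-1, -6, -36, -216, -1296]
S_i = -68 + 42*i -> [-68, -26, 16, 58, 100]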